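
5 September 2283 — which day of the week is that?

Wednesday

Doomsday rule: the anchor day for the 2200s is Friday. For year 83: 83÷12 = 6 r 11, and 11÷4 = 2, so 6+11+2 = 19.
Friday + 19 ≡ Wednesday — that's 2283's doomsday.
In September the doomsday date is Sep 5.
Sep 5 is the doomsday itself: Wednesday.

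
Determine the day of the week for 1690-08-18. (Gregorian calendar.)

Doomsday rule: the anchor day for the 1600s is Tuesday. For year 90: 90÷12 = 7 r 6, and 6÷4 = 1, so 7+6+1 = 14.
Tuesday + 14 ≡ Tuesday — that's 1690's doomsday.
In August the doomsday date is Aug 8.
Aug 18 is 10 days after Aug 8; 10 mod 7 = 3, so Tuesday + 3 = Friday.

Friday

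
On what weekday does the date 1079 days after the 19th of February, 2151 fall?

Saturday

Feb 19, 2151 is a Friday.
1079 mod 7 = 1, so 1079 days after a Friday is Friday + 1 = Saturday.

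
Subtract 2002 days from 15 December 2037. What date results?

−365 (one year) → Dec 15, 2036 (1637 left).
−366 (one year; includes Feb 29, 2036) → Dec 15, 2035 (1271 left).
−365 (one year) → Dec 15, 2034 (906 left).
−365 (one year) → Dec 15, 2033 (541 left).
−365 (one year) → Dec 15, 2032 (176 left).
−15 → Nov 30, 2032 (end of Nov, 30 days; 161 left).
−30 → Oct 31, 2032 (end of Oct, 31 days; 131 left).
−31 → Sep 30, 2032 (end of Sep, 30 days; 100 left).
−30 → Aug 31, 2032 (end of Aug, 31 days; 70 left).
−31 → Jul 31, 2032 (end of Jul, 31 days; 39 left).
−31 → Jun 30, 2032 (end of Jun, 30 days; 8 left).
−8 → Jun 22, 2032.

June 22, 2032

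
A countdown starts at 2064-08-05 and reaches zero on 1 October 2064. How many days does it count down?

57

Aug 5, 2064 → Sep 5, 2064: 31 days (August has 31).
Sep 5, 2064 → Oct 1, 2064: 26 days.
Total: 57 days.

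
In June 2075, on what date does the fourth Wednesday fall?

June 26, 2075

June 1, 2075 is a Saturday.
The first Wednesday is therefore June 5 (4 days later).
The fourth Wednesday is 5 + 3×7 = June 26.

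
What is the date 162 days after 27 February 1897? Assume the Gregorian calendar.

Feb has 28 days: +2 → Mar 1, 1897 (160 left).
Mar has 31 days: +31 → Apr 1, 1897 (129 left).
Apr has 30 days: +30 → May 1, 1897 (99 left).
May has 31 days: +31 → Jun 1, 1897 (68 left).
Jun has 30 days: +30 → Jul 1, 1897 (38 left).
Jul has 31 days: +31 → Aug 1, 1897 (7 left).
+7 → Aug 8, 1897.

August 8, 1897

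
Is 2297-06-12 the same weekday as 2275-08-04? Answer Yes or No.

From Aug 4, 2275 to Jun 12, 2297 is 7983 days.
7983 mod 7 = 3, so they are different weekdays.
(Aug 4, 2275 is a Wednesday; Jun 12, 2297 is a Saturday.)

No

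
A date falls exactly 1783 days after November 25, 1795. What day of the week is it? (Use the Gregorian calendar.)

Monday

First find the weekday of Nov 25, 1795. Doomsday rule: the anchor day for the 1700s is Sunday. For year 95: 95÷12 = 7 r 11, and 11÷4 = 2, so 7+11+2 = 20.
Sunday + 20 ≡ Saturday — that's 1795's doomsday.
In November the doomsday date is Nov 7.
Nov 25 is 18 days after Nov 7; 18 mod 7 = 4, so Saturday + 4 = Wednesday.
1783 mod 7 = 5, so 1783 days after a Wednesday is Wednesday + 5 = Monday.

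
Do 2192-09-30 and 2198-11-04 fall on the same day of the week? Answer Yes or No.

Yes

From Sep 30, 2192 to Nov 4, 2198 is 2226 days.
2226 mod 7 = 0, so they are the same weekday.
(Sep 30, 2192 is a Sunday; Nov 4, 2198 is a Sunday.)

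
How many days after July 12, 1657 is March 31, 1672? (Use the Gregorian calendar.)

5376

Jul 12, 1657 → Jul 12, 1658: 365 days.
Jul 12, 1658 → Jul 12, 1659: 365 days.
Jul 12, 1659 → Jul 12, 1660: 366 days (Feb 29, 1660 is in that span).
Jul 12, 1660 → Jul 12, 1661: 365 days.
Jul 12, 1661 → Jul 12, 1662: 365 days.
Jul 12, 1662 → Jul 12, 1663: 365 days.
Jul 12, 1663 → Jul 12, 1664: 366 days (Feb 29, 1664 is in that span).
Jul 12, 1664 → Jul 12, 1665: 365 days.
Jul 12, 1665 → Jul 12, 1666: 365 days.
Jul 12, 1666 → Jul 12, 1667: 365 days.
Jul 12, 1667 → Jul 12, 1668: 366 days (Feb 29, 1668 is in that span).
Jul 12, 1668 → Jul 12, 1669: 365 days.
Jul 12, 1669 → Jul 12, 1670: 365 days.
Jul 12, 1670 → Jul 12, 1671: 365 days.
Jul 12, 1671 → Aug 12, 1671: 31 days (July has 31).
Aug 12, 1671 → Sep 12, 1671: 31 days (August has 31).
Sep 12, 1671 → Oct 12, 1671: 30 days (September has 30).
Oct 12, 1671 → Nov 12, 1671: 31 days (October has 31).
Nov 12, 1671 → Dec 12, 1671: 30 days (November has 30).
Dec 12, 1671 → Jan 12, 1672: 31 days (December has 31).
Jan 12, 1672 → Feb 12, 1672: 31 days (January has 31).
Feb 12, 1672 → Mar 12, 1672: 29 days (February has 29).
Mar 12, 1672 → Mar 31, 1672: 19 days.
Total: 5376 days.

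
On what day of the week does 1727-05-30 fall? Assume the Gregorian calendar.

Friday

Doomsday rule: the anchor day for the 1700s is Sunday. For year 27: 27÷12 = 2 r 3, and 3÷4 = 0, so 2+3+0 = 5.
Sunday + 5 ≡ Friday — that's 1727's doomsday.
In May the doomsday date is May 9.
May 30 is 21 days after May 9; 21 mod 7 = 0, so Friday + 0 = Friday.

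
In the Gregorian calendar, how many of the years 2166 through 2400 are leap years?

57

Multiples of 4 in [2166,2400]: 59.
Of those, multiples of 100: 3 (not leap unless ÷400).
Multiples of 400: 1.
Leap years = 59 − 3 + 1 = 57.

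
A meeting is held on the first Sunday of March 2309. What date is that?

March 1, 2309 is a Monday.
The first Sunday is therefore March 7 (6 days later).

March 7, 2309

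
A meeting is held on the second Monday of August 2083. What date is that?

August 9, 2083

August 1, 2083 is a Sunday.
The first Monday is therefore August 2 (1 days later).
The second Monday is 2 + 1×7 = August 9.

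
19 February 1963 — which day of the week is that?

Tuesday

Doomsday rule: the anchor day for the 1900s is Wednesday. For year 63: 63÷12 = 5 r 3, and 3÷4 = 0, so 5+3+0 = 8.
Wednesday + 8 ≡ Thursday — that's 1963's doomsday.
In February the doomsday date is Feb 28 (1963 is not a leap year).
Feb 19 is 9 days before Feb 28; 9 mod 7 = 2, so Thursday − 2 = Tuesday.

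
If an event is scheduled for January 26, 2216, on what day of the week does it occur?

Friday

Doomsday rule: the anchor day for the 2200s is Friday. For year 16: 16÷12 = 1 r 4, and 4÷4 = 1, so 1+4+1 = 6.
Friday + 6 ≡ Thursday — that's 2216's doomsday.
In January the doomsday date is Jan 4 (2216 is a leap year (divisible by 4)).
Jan 26 is 22 days after Jan 4; 22 mod 7 = 1, so Thursday + 1 = Friday.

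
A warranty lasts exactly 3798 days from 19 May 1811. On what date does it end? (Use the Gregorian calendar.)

October 11, 1821

+366 (one year; includes Feb 29, 1812) → May 19, 1812 (3432 left).
+365 (one year) → May 19, 1813 (3067 left).
+365 (one year) → May 19, 1814 (2702 left).
+365 (one year) → May 19, 1815 (2337 left).
+366 (one year; includes Feb 29, 1816) → May 19, 1816 (1971 left).
+365 (one year) → May 19, 1817 (1606 left).
+365 (one year) → May 19, 1818 (1241 left).
+365 (one year) → May 19, 1819 (876 left).
+366 (one year; includes Feb 29, 1820) → May 19, 1820 (510 left).
+365 (one year) → May 19, 1821 (145 left).
May has 31 days: +13 → Jun 1, 1821 (132 left).
Jun has 30 days: +30 → Jul 1, 1821 (102 left).
Jul has 31 days: +31 → Aug 1, 1821 (71 left).
Aug has 31 days: +31 → Sep 1, 1821 (40 left).
Sep has 30 days: +30 → Oct 1, 1821 (10 left).
+10 → Oct 11, 1821.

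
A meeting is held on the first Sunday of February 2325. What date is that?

February 1, 2325 is a Sunday.
The first Sunday is therefore February 1 (same day).

February 1, 2325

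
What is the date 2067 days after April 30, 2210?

+365 (one year) → Apr 30, 2211 (1702 left).
+366 (one year; includes Feb 29, 2212) → Apr 30, 2212 (1336 left).
+365 (one year) → Apr 30, 2213 (971 left).
+365 (one year) → Apr 30, 2214 (606 left).
+365 (one year) → Apr 30, 2215 (241 left).
Apr has 30 days: +1 → May 1, 2215 (240 left).
May has 31 days: +31 → Jun 1, 2215 (209 left).
Jun has 30 days: +30 → Jul 1, 2215 (179 left).
Jul has 31 days: +31 → Aug 1, 2215 (148 left).
Aug has 31 days: +31 → Sep 1, 2215 (117 left).
Sep has 30 days: +30 → Oct 1, 2215 (87 left).
Oct has 31 days: +31 → Nov 1, 2215 (56 left).
Nov has 30 days: +30 → Dec 1, 2215 (26 left).
+26 → Dec 27, 2215.

December 27, 2215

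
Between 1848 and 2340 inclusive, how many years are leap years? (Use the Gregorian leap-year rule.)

120

Multiples of 4 in [1848,2340]: 124.
Of those, multiples of 100: 5 (not leap unless ÷400).
Multiples of 400: 1.
Leap years = 124 − 5 + 1 = 120.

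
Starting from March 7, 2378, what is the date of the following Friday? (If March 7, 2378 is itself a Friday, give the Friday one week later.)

March 10, 2378

Mar 7, 2378 is a Tuesday.
From Tuesday to the next Friday is 3 days.
Mar 7, 2378 + 3 = Mar 10, 2378.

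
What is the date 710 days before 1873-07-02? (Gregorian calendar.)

−365 (one year) → Jul 2, 1872 (345 left).
−2 → Jun 30, 1872 (end of Jun, 30 days; 343 left).
−30 → May 31, 1872 (end of May, 31 days; 313 left).
−31 → Apr 30, 1872 (end of Apr, 30 days; 282 left).
−30 → Mar 31, 1872 (end of Mar, 31 days; 252 left).
−31 → Feb 29, 1872 (end of Feb, 29 days; 221 left).
−29 → Jan 31, 1872 (end of Jan, 31 days; 192 left).
−31 → Dec 31, 1871 (end of Dec, 31 days; 161 left).
−31 → Nov 30, 1871 (end of Nov, 30 days; 130 left).
−30 → Oct 31, 1871 (end of Oct, 31 days; 100 left).
−31 → Sep 30, 1871 (end of Sep, 30 days; 69 left).
−30 → Aug 31, 1871 (end of Aug, 31 days; 39 left).
−31 → Jul 31, 1871 (end of Jul, 31 days; 8 left).
−8 → Jul 23, 1871.

July 23, 1871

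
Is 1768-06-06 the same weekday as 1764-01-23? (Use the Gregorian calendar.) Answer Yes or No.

From Jan 23, 1764 to Jun 6, 1768 is 1596 days.
1596 mod 7 = 0, so they are the same weekday.
(Jan 23, 1764 is a Monday; Jun 6, 1768 is a Monday.)

Yes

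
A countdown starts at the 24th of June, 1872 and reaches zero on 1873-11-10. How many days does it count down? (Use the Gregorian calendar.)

Jun 24, 1872 → Jun 24, 1873: 365 days.
Jun 24, 1873 → Jul 24, 1873: 30 days (June has 30).
Jul 24, 1873 → Aug 24, 1873: 31 days (July has 31).
Aug 24, 1873 → Sep 24, 1873: 31 days (August has 31).
Sep 24, 1873 → Oct 24, 1873: 30 days (September has 30).
Oct 24, 1873 → Nov 10, 1873: 17 days.
Total: 504 days.

504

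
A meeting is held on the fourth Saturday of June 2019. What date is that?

June 1, 2019 is a Saturday.
The first Saturday is therefore June 1 (same day).
The fourth Saturday is 1 + 3×7 = June 22.

June 22, 2019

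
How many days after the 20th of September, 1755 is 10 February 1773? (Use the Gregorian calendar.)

Sep 20, 1755 → Sep 20, 1756: 366 days (Feb 29, 1756 is in that span).
Sep 20, 1756 → Sep 20, 1757: 365 days.
Sep 20, 1757 → Sep 20, 1758: 365 days.
Sep 20, 1758 → Sep 20, 1759: 365 days.
Sep 20, 1759 → Sep 20, 1760: 366 days (Feb 29, 1760 is in that span).
Sep 20, 1760 → Sep 20, 1761: 365 days.
Sep 20, 1761 → Sep 20, 1762: 365 days.
Sep 20, 1762 → Sep 20, 1763: 365 days.
Sep 20, 1763 → Sep 20, 1764: 366 days (Feb 29, 1764 is in that span).
Sep 20, 1764 → Sep 20, 1765: 365 days.
Sep 20, 1765 → Sep 20, 1766: 365 days.
Sep 20, 1766 → Sep 20, 1767: 365 days.
Sep 20, 1767 → Sep 20, 1768: 366 days (Feb 29, 1768 is in that span).
Sep 20, 1768 → Sep 20, 1769: 365 days.
Sep 20, 1769 → Sep 20, 1770: 365 days.
Sep 20, 1770 → Sep 20, 1771: 365 days.
Sep 20, 1771 → Sep 20, 1772: 366 days (Feb 29, 1772 is in that span).
Sep 20, 1772 → Oct 20, 1772: 30 days (September has 30).
Oct 20, 1772 → Nov 20, 1772: 31 days (October has 31).
Nov 20, 1772 → Dec 20, 1772: 30 days (November has 30).
Dec 20, 1772 → Jan 20, 1773: 31 days (December has 31).
Jan 20, 1773 → Feb 10, 1773: 21 days.
Total: 6353 days.

6353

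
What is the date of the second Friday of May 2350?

May 1, 2350 is a Monday.
The first Friday is therefore May 5 (4 days later).
The second Friday is 5 + 1×7 = May 12.

May 12, 2350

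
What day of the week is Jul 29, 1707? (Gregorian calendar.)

Doomsday rule: the anchor day for the 1700s is Sunday. For year 07: 7÷12 = 0 r 7, and 7÷4 = 1, so 0+7+1 = 8.
Sunday + 8 ≡ Monday — that's 1707's doomsday.
In July the doomsday date is Jul 11.
Jul 29 is 18 days after Jul 11; 18 mod 7 = 4, so Monday + 4 = Friday.

Friday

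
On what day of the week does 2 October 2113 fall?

January 1, 2113 is a Sunday.
Jan 1, 2113 → Feb 1, 2113: 31 days (January has 31).
Feb 1, 2113 → Mar 1, 2113: 28 days (February has 28).
Mar 1, 2113 → Apr 1, 2113: 31 days (March has 31).
Apr 1, 2113 → May 1, 2113: 30 days (April has 30).
May 1, 2113 → Jun 1, 2113: 31 days (May has 31).
Jun 1, 2113 → Jul 1, 2113: 30 days (June has 30).
Jul 1, 2113 → Aug 1, 2113: 31 days (July has 31).
Aug 1, 2113 → Sep 1, 2113: 31 days (August has 31).
Sep 1, 2113 → Oct 1, 2113: 30 days (September has 30).
Oct 1, 2113 → Oct 2, 2113: 1 days.
Total: 274 days.
274 mod 7 = 1, so Sunday + 1 = Monday.

Monday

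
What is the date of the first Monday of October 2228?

October 1, 2228 is a Wednesday.
The first Monday is therefore October 6 (5 days later).

October 6, 2228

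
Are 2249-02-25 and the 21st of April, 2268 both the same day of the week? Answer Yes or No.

No

From Feb 25, 2249 to Apr 21, 2268 is 6995 days.
6995 mod 7 = 2, so they are different weekdays.
(Feb 25, 2249 is a Sunday; Apr 21, 2268 is a Tuesday.)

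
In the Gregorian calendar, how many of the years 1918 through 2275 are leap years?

Multiples of 4 in [1918,2275]: 89.
Of those, multiples of 100: 3 (not leap unless ÷400).
Multiples of 400: 1.
Leap years = 89 − 3 + 1 = 87.

87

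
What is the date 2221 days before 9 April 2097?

−365 (one year) → Apr 9, 2096 (1856 left).
−366 (one year; includes Feb 29, 2096) → Apr 9, 2095 (1490 left).
−365 (one year) → Apr 9, 2094 (1125 left).
−365 (one year) → Apr 9, 2093 (760 left).
−365 (one year) → Apr 9, 2092 (395 left).
−9 → Mar 31, 2092 (end of Mar, 31 days; 386 left).
−31 → Feb 29, 2092 (end of Feb, 29 days; 355 left).
−29 → Jan 31, 2092 (end of Jan, 31 days; 326 left).
−31 → Dec 31, 2091 (end of Dec, 31 days; 295 left).
−31 → Nov 30, 2091 (end of Nov, 30 days; 264 left).
−30 → Oct 31, 2091 (end of Oct, 31 days; 234 left).
−31 → Sep 30, 2091 (end of Sep, 30 days; 203 left).
−30 → Aug 31, 2091 (end of Aug, 31 days; 173 left).
−31 → Jul 31, 2091 (end of Jul, 31 days; 142 left).
−31 → Jun 30, 2091 (end of Jun, 30 days; 111 left).
−30 → May 31, 2091 (end of May, 31 days; 81 left).
−31 → Apr 30, 2091 (end of Apr, 30 days; 50 left).
−30 → Mar 31, 2091 (end of Mar, 31 days; 20 left).
−20 → Mar 11, 2091.

March 11, 2091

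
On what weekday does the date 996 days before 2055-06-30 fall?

Monday

First find the weekday of Jun 30, 2055. Doomsday rule: the anchor day for the 2000s is Tuesday. For year 55: 55÷12 = 4 r 7, and 7÷4 = 1, so 4+7+1 = 12.
Tuesday + 12 ≡ Sunday — that's 2055's doomsday.
In June the doomsday date is Jun 6.
Jun 30 is 24 days after Jun 6; 24 mod 7 = 3, so Sunday + 3 = Wednesday.
996 mod 7 = 2, so 996 days before a Wednesday is Wednesday − 2 = Monday.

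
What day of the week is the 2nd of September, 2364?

Doomsday rule: the anchor day for the 2300s is Wednesday. For year 64: 64÷12 = 5 r 4, and 4÷4 = 1, so 5+4+1 = 10.
Wednesday + 10 ≡ Saturday — that's 2364's doomsday.
In September the doomsday date is Sep 5.
Sep 2 is 3 days before Sep 5; 3 mod 7 = 3, so Saturday − 3 = Wednesday.

Wednesday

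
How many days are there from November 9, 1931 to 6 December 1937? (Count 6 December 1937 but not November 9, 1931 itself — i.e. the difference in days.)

2219

Nov 9, 1931 → Nov 9, 1932: 366 days (Feb 29, 1932 is in that span).
Nov 9, 1932 → Nov 9, 1933: 365 days.
Nov 9, 1933 → Nov 9, 1934: 365 days.
Nov 9, 1934 → Nov 9, 1935: 365 days.
Nov 9, 1935 → Nov 9, 1936: 366 days (Feb 29, 1936 is in that span).
Nov 9, 1936 → Dec 9, 1936: 30 days (November has 30).
Dec 9, 1936 → Jan 9, 1937: 31 days (December has 31).
Jan 9, 1937 → Feb 9, 1937: 31 days (January has 31).
Feb 9, 1937 → Mar 9, 1937: 28 days (February has 28).
Mar 9, 1937 → Apr 9, 1937: 31 days (March has 31).
Apr 9, 1937 → May 9, 1937: 30 days (April has 30).
May 9, 1937 → Jun 9, 1937: 31 days (May has 31).
Jun 9, 1937 → Jul 9, 1937: 30 days (June has 30).
Jul 9, 1937 → Aug 9, 1937: 31 days (July has 31).
Aug 9, 1937 → Sep 9, 1937: 31 days (August has 31).
Sep 9, 1937 → Oct 9, 1937: 30 days (September has 30).
Oct 9, 1937 → Nov 9, 1937: 31 days (October has 31).
Nov 9, 1937 → Dec 6, 1937: 27 days.
Total: 2219 days.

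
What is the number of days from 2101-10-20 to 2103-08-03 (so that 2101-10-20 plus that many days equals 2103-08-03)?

Oct 20, 2101 → Oct 20, 2102: 365 days.
Oct 20, 2102 → Nov 20, 2102: 31 days (October has 31).
Nov 20, 2102 → Dec 20, 2102: 30 days (November has 30).
Dec 20, 2102 → Jan 20, 2103: 31 days (December has 31).
Jan 20, 2103 → Feb 20, 2103: 31 days (January has 31).
Feb 20, 2103 → Mar 20, 2103: 28 days (February has 28).
Mar 20, 2103 → Apr 20, 2103: 31 days (March has 31).
Apr 20, 2103 → May 20, 2103: 30 days (April has 30).
May 20, 2103 → Jun 20, 2103: 31 days (May has 31).
Jun 20, 2103 → Jul 20, 2103: 30 days (June has 30).
Jul 20, 2103 → Aug 3, 2103: 14 days.
Total: 652 days.

652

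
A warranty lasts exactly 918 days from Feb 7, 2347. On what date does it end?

August 13, 2349

+365 (one year) → Feb 7, 2348 (553 left).
+366 (one year; includes Feb 29, 2348) → Feb 7, 2349 (187 left).
Feb has 28 days: +22 → Mar 1, 2349 (165 left).
Mar has 31 days: +31 → Apr 1, 2349 (134 left).
Apr has 30 days: +30 → May 1, 2349 (104 left).
May has 31 days: +31 → Jun 1, 2349 (73 left).
Jun has 30 days: +30 → Jul 1, 2349 (43 left).
Jul has 31 days: +31 → Aug 1, 2349 (12 left).
+12 → Aug 13, 2349.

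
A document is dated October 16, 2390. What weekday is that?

Tuesday

Doomsday rule: the anchor day for the 2300s is Wednesday. For year 90: 90÷12 = 7 r 6, and 6÷4 = 1, so 7+6+1 = 14.
Wednesday + 14 ≡ Wednesday — that's 2390's doomsday.
In October the doomsday date is Oct 10.
Oct 16 is 6 days after Oct 10; 6 mod 7 = 6, so Wednesday + 6 = Tuesday.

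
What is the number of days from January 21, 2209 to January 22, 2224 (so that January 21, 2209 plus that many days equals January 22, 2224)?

5479

Jan 21, 2209 → Jan 21, 2210: 365 days.
Jan 21, 2210 → Jan 21, 2211: 365 days.
Jan 21, 2211 → Jan 21, 2212: 365 days.
Jan 21, 2212 → Jan 21, 2213: 366 days (Feb 29, 2212 is in that span).
Jan 21, 2213 → Jan 21, 2214: 365 days.
Jan 21, 2214 → Jan 21, 2215: 365 days.
Jan 21, 2215 → Jan 21, 2216: 365 days.
Jan 21, 2216 → Jan 21, 2217: 366 days (Feb 29, 2216 is in that span).
Jan 21, 2217 → Jan 21, 2218: 365 days.
Jan 21, 2218 → Jan 21, 2219: 365 days.
Jan 21, 2219 → Jan 21, 2220: 365 days.
Jan 21, 2220 → Jan 21, 2221: 366 days (Feb 29, 2220 is in that span).
Jan 21, 2221 → Jan 21, 2222: 365 days.
Jan 21, 2222 → Jan 21, 2223: 365 days.
Jan 21, 2223 → Feb 21, 2223: 31 days (January has 31).
Feb 21, 2223 → Mar 21, 2223: 28 days (February has 28).
Mar 21, 2223 → Apr 21, 2223: 31 days (March has 31).
Apr 21, 2223 → May 21, 2223: 30 days (April has 30).
May 21, 2223 → Jun 21, 2223: 31 days (May has 31).
Jun 21, 2223 → Jul 21, 2223: 30 days (June has 30).
Jul 21, 2223 → Aug 21, 2223: 31 days (July has 31).
Aug 21, 2223 → Sep 21, 2223: 31 days (August has 31).
Sep 21, 2223 → Oct 21, 2223: 30 days (September has 30).
Oct 21, 2223 → Nov 21, 2223: 31 days (October has 31).
Nov 21, 2223 → Dec 21, 2223: 30 days (November has 30).
Dec 21, 2223 → Jan 21, 2224: 31 days (December has 31).
Jan 21, 2224 → Jan 22, 2224: 1 days.
Total: 5479 days.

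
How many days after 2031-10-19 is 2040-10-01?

3270

Oct 19, 2031 → Oct 19, 2032: 366 days (Feb 29, 2032 is in that span).
Oct 19, 2032 → Oct 19, 2033: 365 days.
Oct 19, 2033 → Oct 19, 2034: 365 days.
Oct 19, 2034 → Oct 19, 2035: 365 days.
Oct 19, 2035 → Oct 19, 2036: 366 days (Feb 29, 2036 is in that span).
Oct 19, 2036 → Oct 19, 2037: 365 days.
Oct 19, 2037 → Oct 19, 2038: 365 days.
Oct 19, 2038 → Oct 19, 2039: 365 days.
Oct 19, 2039 → Nov 19, 2039: 31 days (October has 31).
Nov 19, 2039 → Dec 19, 2039: 30 days (November has 30).
Dec 19, 2039 → Jan 19, 2040: 31 days (December has 31).
Jan 19, 2040 → Feb 19, 2040: 31 days (January has 31).
Feb 19, 2040 → Mar 19, 2040: 29 days (February has 29).
Mar 19, 2040 → Apr 19, 2040: 31 days (March has 31).
Apr 19, 2040 → May 19, 2040: 30 days (April has 30).
May 19, 2040 → Jun 19, 2040: 31 days (May has 31).
Jun 19, 2040 → Jul 19, 2040: 30 days (June has 30).
Jul 19, 2040 → Aug 19, 2040: 31 days (July has 31).
Aug 19, 2040 → Sep 19, 2040: 31 days (August has 31).
Sep 19, 2040 → Oct 1, 2040: 12 days.
Total: 3270 days.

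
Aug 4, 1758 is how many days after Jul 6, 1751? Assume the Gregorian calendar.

Jul 6, 1751 → Jul 6, 1752: 366 days (Feb 29, 1752 is in that span).
Jul 6, 1752 → Jul 6, 1753: 365 days.
Jul 6, 1753 → Jul 6, 1754: 365 days.
Jul 6, 1754 → Jul 6, 1755: 365 days.
Jul 6, 1755 → Jul 6, 1756: 366 days (Feb 29, 1756 is in that span).
Jul 6, 1756 → Jul 6, 1757: 365 days.
Jul 6, 1757 → Aug 6, 1757: 31 days (July has 31).
Aug 6, 1757 → Sep 6, 1757: 31 days (August has 31).
Sep 6, 1757 → Oct 6, 1757: 30 days (September has 30).
Oct 6, 1757 → Nov 6, 1757: 31 days (October has 31).
Nov 6, 1757 → Dec 6, 1757: 30 days (November has 30).
Dec 6, 1757 → Jan 6, 1758: 31 days (December has 31).
Jan 6, 1758 → Feb 6, 1758: 31 days (January has 31).
Feb 6, 1758 → Mar 6, 1758: 28 days (February has 28).
Mar 6, 1758 → Apr 6, 1758: 31 days (March has 31).
Apr 6, 1758 → May 6, 1758: 30 days (April has 30).
May 6, 1758 → Jun 6, 1758: 31 days (May has 31).
Jun 6, 1758 → Jul 6, 1758: 30 days (June has 30).
Jul 6, 1758 → Aug 4, 1758: 29 days.
Total: 2586 days.

2586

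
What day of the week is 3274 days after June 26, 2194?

Tuesday

Jun 26, 2194 is a Thursday.
3274 mod 7 = 5, so 3274 days after a Thursday is Thursday + 5 = Tuesday.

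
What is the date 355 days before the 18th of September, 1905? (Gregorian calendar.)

−18 → Aug 31, 1905 (end of Aug, 31 days; 337 left).
−31 → Jul 31, 1905 (end of Jul, 31 days; 306 left).
−31 → Jun 30, 1905 (end of Jun, 30 days; 275 left).
−30 → May 31, 1905 (end of May, 31 days; 245 left).
−31 → Apr 30, 1905 (end of Apr, 30 days; 214 left).
−30 → Mar 31, 1905 (end of Mar, 31 days; 184 left).
−31 → Feb 28, 1905 (end of Feb, 28 days; 153 left).
−28 → Jan 31, 1905 (end of Jan, 31 days; 125 left).
−31 → Dec 31, 1904 (end of Dec, 31 days; 94 left).
−31 → Nov 30, 1904 (end of Nov, 30 days; 63 left).
−30 → Oct 31, 1904 (end of Oct, 31 days; 33 left).
−31 → Sep 30, 1904 (end of Sep, 30 days; 2 left).
−2 → Sep 28, 1904.

September 28, 1904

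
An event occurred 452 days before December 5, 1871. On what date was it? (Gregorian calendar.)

−365 (one year) → Dec 5, 1870 (87 left).
−5 → Nov 30, 1870 (end of Nov, 30 days; 82 left).
−30 → Oct 31, 1870 (end of Oct, 31 days; 52 left).
−31 → Sep 30, 1870 (end of Sep, 30 days; 21 left).
−21 → Sep 9, 1870.

September 9, 1870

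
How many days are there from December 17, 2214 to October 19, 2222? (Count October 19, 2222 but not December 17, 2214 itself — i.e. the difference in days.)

2863

Dec 17, 2214 → Dec 17, 2215: 365 days.
Dec 17, 2215 → Dec 17, 2216: 366 days (Feb 29, 2216 is in that span).
Dec 17, 2216 → Dec 17, 2217: 365 days.
Dec 17, 2217 → Dec 17, 2218: 365 days.
Dec 17, 2218 → Dec 17, 2219: 365 days.
Dec 17, 2219 → Dec 17, 2220: 366 days (Feb 29, 2220 is in that span).
Dec 17, 2220 → Dec 17, 2221: 365 days.
Dec 17, 2221 → Jan 17, 2222: 31 days (December has 31).
Jan 17, 2222 → Feb 17, 2222: 31 days (January has 31).
Feb 17, 2222 → Mar 17, 2222: 28 days (February has 28).
Mar 17, 2222 → Apr 17, 2222: 31 days (March has 31).
Apr 17, 2222 → May 17, 2222: 30 days (April has 30).
May 17, 2222 → Jun 17, 2222: 31 days (May has 31).
Jun 17, 2222 → Jul 17, 2222: 30 days (June has 30).
Jul 17, 2222 → Aug 17, 2222: 31 days (July has 31).
Aug 17, 2222 → Sep 17, 2222: 31 days (August has 31).
Sep 17, 2222 → Oct 17, 2222: 30 days (September has 30).
Oct 17, 2222 → Oct 19, 2222: 2 days.
Total: 2863 days.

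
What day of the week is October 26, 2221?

Doomsday rule: the anchor day for the 2200s is Friday. For year 21: 21÷12 = 1 r 9, and 9÷4 = 2, so 1+9+2 = 12.
Friday + 12 ≡ Wednesday — that's 2221's doomsday.
In October the doomsday date is Oct 10.
Oct 26 is 16 days after Oct 10; 16 mod 7 = 2, so Wednesday + 2 = Friday.

Friday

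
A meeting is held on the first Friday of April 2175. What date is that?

April 1, 2175 is a Saturday.
The first Friday is therefore April 7 (6 days later).

April 7, 2175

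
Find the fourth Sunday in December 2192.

December 23, 2192

December 1, 2192 is a Saturday.
The first Sunday is therefore December 2 (1 days later).
The fourth Sunday is 2 + 3×7 = December 23.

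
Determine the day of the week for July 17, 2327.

Sunday

Doomsday rule: the anchor day for the 2300s is Wednesday. For year 27: 27÷12 = 2 r 3, and 3÷4 = 0, so 2+3+0 = 5.
Wednesday + 5 ≡ Monday — that's 2327's doomsday.
In July the doomsday date is Jul 11.
Jul 17 is 6 days after Jul 11; 6 mod 7 = 6, so Monday + 6 = Sunday.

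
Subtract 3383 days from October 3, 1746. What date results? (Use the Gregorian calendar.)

June 29, 1737

−365 (one year) → Oct 3, 1745 (3018 left).
−365 (one year) → Oct 3, 1744 (2653 left).
−366 (one year; includes Feb 29, 1744) → Oct 3, 1743 (2287 left).
−365 (one year) → Oct 3, 1742 (1922 left).
−365 (one year) → Oct 3, 1741 (1557 left).
−365 (one year) → Oct 3, 1740 (1192 left).
−366 (one year; includes Feb 29, 1740) → Oct 3, 1739 (826 left).
−365 (one year) → Oct 3, 1738 (461 left).
−365 (one year) → Oct 3, 1737 (96 left).
−3 → Sep 30, 1737 (end of Sep, 30 days; 93 left).
−30 → Aug 31, 1737 (end of Aug, 31 days; 63 left).
−31 → Jul 31, 1737 (end of Jul, 31 days; 32 left).
−31 → Jun 30, 1737 (end of Jun, 30 days; 1 left).
−1 → Jun 29, 1737.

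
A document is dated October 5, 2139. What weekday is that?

Monday

Doomsday rule: the anchor day for the 2100s is Sunday. For year 39: 39÷12 = 3 r 3, and 3÷4 = 0, so 3+3+0 = 6.
Sunday + 6 ≡ Saturday — that's 2139's doomsday.
In October the doomsday date is Oct 10.
Oct 5 is 5 days before Oct 10; 5 mod 7 = 5, so Saturday − 5 = Monday.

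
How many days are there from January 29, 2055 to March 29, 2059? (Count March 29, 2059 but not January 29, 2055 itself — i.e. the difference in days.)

1520

Jan 29, 2055 → Jan 29, 2056: 365 days.
Jan 29, 2056 → Jan 29, 2057: 366 days (Feb 29, 2056 is in that span).
Jan 29, 2057 → Jan 29, 2058: 365 days.
Jan 29, 2058 → Jan 29, 2059: 365 days.
Jan 29, 2059 → Feb 28, 2059: 30 days (January has 31).
Feb 28, 2059 → Mar 28, 2059: 28 days (February has 28).
Mar 28, 2059 → Mar 29, 2059: 1 days.
Total: 1520 days.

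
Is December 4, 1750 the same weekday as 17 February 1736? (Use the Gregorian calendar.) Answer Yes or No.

Yes

From Feb 17, 1736 to Dec 4, 1750 is 5404 days.
5404 mod 7 = 0, so they are the same weekday.
(Feb 17, 1736 is a Friday; Dec 4, 1750 is a Friday.)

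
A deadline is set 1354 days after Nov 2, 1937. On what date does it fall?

+365 (one year) → Nov 2, 1938 (989 left).
+365 (one year) → Nov 2, 1939 (624 left).
+366 (one year; includes Feb 29, 1940) → Nov 2, 1940 (258 left).
Nov has 30 days: +29 → Dec 1, 1940 (229 left).
Dec has 31 days: +31 → Jan 1, 1941 (198 left).
Jan has 31 days: +31 → Feb 1, 1941 (167 left).
Feb has 28 days: +28 → Mar 1, 1941 (139 left).
Mar has 31 days: +31 → Apr 1, 1941 (108 left).
Apr has 30 days: +30 → May 1, 1941 (78 left).
May has 31 days: +31 → Jun 1, 1941 (47 left).
Jun has 30 days: +30 → Jul 1, 1941 (17 left).
+17 → Jul 18, 1941.

July 18, 1941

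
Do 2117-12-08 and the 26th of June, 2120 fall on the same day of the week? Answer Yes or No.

From Dec 8, 2117 to Jun 26, 2120 is 931 days.
931 mod 7 = 0, so they are the same weekday.
(Dec 8, 2117 is a Wednesday; Jun 26, 2120 is a Wednesday.)

Yes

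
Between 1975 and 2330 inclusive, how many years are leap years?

86

Multiples of 4 in [1975,2330]: 89.
Of those, multiples of 100: 4 (not leap unless ÷400).
Multiples of 400: 1.
Leap years = 89 − 4 + 1 = 86.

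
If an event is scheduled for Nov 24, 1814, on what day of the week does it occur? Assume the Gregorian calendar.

Doomsday rule: the anchor day for the 1800s is Friday. For year 14: 14÷12 = 1 r 2, and 2÷4 = 0, so 1+2+0 = 3.
Friday + 3 ≡ Monday — that's 1814's doomsday.
In November the doomsday date is Nov 7.
Nov 24 is 17 days after Nov 7; 17 mod 7 = 3, so Monday + 3 = Thursday.

Thursday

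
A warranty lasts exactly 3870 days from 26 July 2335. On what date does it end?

February 28, 2346

+366 (one year; includes Feb 29, 2336) → Jul 26, 2336 (3504 left).
+365 (one year) → Jul 26, 2337 (3139 left).
+365 (one year) → Jul 26, 2338 (2774 left).
+365 (one year) → Jul 26, 2339 (2409 left).
+366 (one year; includes Feb 29, 2340) → Jul 26, 2340 (2043 left).
+365 (one year) → Jul 26, 2341 (1678 left).
+365 (one year) → Jul 26, 2342 (1313 left).
+365 (one year) → Jul 26, 2343 (948 left).
+366 (one year; includes Feb 29, 2344) → Jul 26, 2344 (582 left).
+365 (one year) → Jul 26, 2345 (217 left).
Jul has 31 days: +6 → Aug 1, 2345 (211 left).
Aug has 31 days: +31 → Sep 1, 2345 (180 left).
Sep has 30 days: +30 → Oct 1, 2345 (150 left).
Oct has 31 days: +31 → Nov 1, 2345 (119 left).
Nov has 30 days: +30 → Dec 1, 2345 (89 left).
Dec has 31 days: +31 → Jan 1, 2346 (58 left).
Jan has 31 days: +31 → Feb 1, 2346 (27 left).
+27 → Feb 28, 2346.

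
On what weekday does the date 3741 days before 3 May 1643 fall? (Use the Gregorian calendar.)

Thursday

May 3, 1643 is a Sunday.
3741 mod 7 = 3, so 3741 days before a Sunday is Sunday − 3 = Thursday.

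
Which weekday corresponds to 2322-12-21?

Doomsday rule: the anchor day for the 2300s is Wednesday. For year 22: 22÷12 = 1 r 10, and 10÷4 = 2, so 1+10+2 = 13.
Wednesday + 13 ≡ Tuesday — that's 2322's doomsday.
In December the doomsday date is Dec 12.
Dec 21 is 9 days after Dec 12; 9 mod 7 = 2, so Tuesday + 2 = Thursday.

Thursday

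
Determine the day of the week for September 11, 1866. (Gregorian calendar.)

Tuesday

Doomsday rule: the anchor day for the 1800s is Friday. For year 66: 66÷12 = 5 r 6, and 6÷4 = 1, so 5+6+1 = 12.
Friday + 12 ≡ Wednesday — that's 1866's doomsday.
In September the doomsday date is Sep 5.
Sep 11 is 6 days after Sep 5; 6 mod 7 = 6, so Wednesday + 6 = Tuesday.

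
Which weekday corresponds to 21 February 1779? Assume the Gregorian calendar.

Doomsday rule: the anchor day for the 1700s is Sunday. For year 79: 79÷12 = 6 r 7, and 7÷4 = 1, so 6+7+1 = 14.
Sunday + 14 ≡ Sunday — that's 1779's doomsday.
In February the doomsday date is Feb 28 (1779 is not a leap year).
Feb 21 is 7 days before Feb 28; 7 mod 7 = 0, so Sunday − 0 = Sunday.

Sunday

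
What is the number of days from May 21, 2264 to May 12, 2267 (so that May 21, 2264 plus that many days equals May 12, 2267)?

May 21, 2264 → May 21, 2265: 365 days.
May 21, 2265 → May 21, 2266: 365 days.
May 21, 2266 → Jun 21, 2266: 31 days (May has 31).
Jun 21, 2266 → Jul 21, 2266: 30 days (June has 30).
Jul 21, 2266 → Aug 21, 2266: 31 days (July has 31).
Aug 21, 2266 → Sep 21, 2266: 31 days (August has 31).
Sep 21, 2266 → Oct 21, 2266: 30 days (September has 30).
Oct 21, 2266 → Nov 21, 2266: 31 days (October has 31).
Nov 21, 2266 → Dec 21, 2266: 30 days (November has 30).
Dec 21, 2266 → Jan 21, 2267: 31 days (December has 31).
Jan 21, 2267 → Feb 21, 2267: 31 days (January has 31).
Feb 21, 2267 → Mar 21, 2267: 28 days (February has 28).
Mar 21, 2267 → Apr 21, 2267: 31 days (March has 31).
Apr 21, 2267 → May 12, 2267: 21 days.
Total: 1086 days.

1086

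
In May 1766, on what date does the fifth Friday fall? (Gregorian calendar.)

May 30, 1766

May 1, 1766 is a Thursday.
The first Friday is therefore May 2 (1 days later).
The fifth Friday is 2 + 4×7 = May 30.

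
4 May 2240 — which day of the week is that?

Doomsday rule: the anchor day for the 2200s is Friday. For year 40: 40÷12 = 3 r 4, and 4÷4 = 1, so 3+4+1 = 8.
Friday + 8 ≡ Saturday — that's 2240's doomsday.
In May the doomsday date is May 9.
May 4 is 5 days before May 9; 5 mod 7 = 5, so Saturday − 5 = Monday.

Monday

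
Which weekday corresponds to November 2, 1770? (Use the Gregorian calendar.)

Doomsday rule: the anchor day for the 1700s is Sunday. For year 70: 70÷12 = 5 r 10, and 10÷4 = 2, so 5+10+2 = 17.
Sunday + 17 ≡ Wednesday — that's 1770's doomsday.
In November the doomsday date is Nov 7.
Nov 2 is 5 days before Nov 7; 5 mod 7 = 5, so Wednesday − 5 = Friday.

Friday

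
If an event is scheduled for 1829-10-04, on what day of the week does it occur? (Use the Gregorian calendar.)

Doomsday rule: the anchor day for the 1800s is Friday. For year 29: 29÷12 = 2 r 5, and 5÷4 = 1, so 2+5+1 = 8.
Friday + 8 ≡ Saturday — that's 1829's doomsday.
In October the doomsday date is Oct 10.
Oct 4 is 6 days before Oct 10; 6 mod 7 = 6, so Saturday − 6 = Sunday.

Sunday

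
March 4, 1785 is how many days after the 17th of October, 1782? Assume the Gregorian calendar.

Oct 17, 1782 → Oct 17, 1783: 365 days.
Oct 17, 1783 → Oct 17, 1784: 366 days (Feb 29, 1784 is in that span).
Oct 17, 1784 → Nov 17, 1784: 31 days (October has 31).
Nov 17, 1784 → Dec 17, 1784: 30 days (November has 30).
Dec 17, 1784 → Jan 17, 1785: 31 days (December has 31).
Jan 17, 1785 → Feb 17, 1785: 31 days (January has 31).
Feb 17, 1785 → Mar 4, 1785: 15 days.
Total: 869 days.

869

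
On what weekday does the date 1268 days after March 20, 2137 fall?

Mar 20, 2137 is a Wednesday.
1268 mod 7 = 1, so 1268 days after a Wednesday is Wednesday + 1 = Thursday.

Thursday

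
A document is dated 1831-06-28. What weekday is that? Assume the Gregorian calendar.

January 1, 1831 is a Saturday.
Jan 1, 1831 → Feb 1, 1831: 31 days (January has 31).
Feb 1, 1831 → Mar 1, 1831: 28 days (February has 28).
Mar 1, 1831 → Apr 1, 1831: 31 days (March has 31).
Apr 1, 1831 → May 1, 1831: 30 days (April has 30).
May 1, 1831 → Jun 1, 1831: 31 days (May has 31).
Jun 1, 1831 → Jun 28, 1831: 27 days.
Total: 178 days.
178 mod 7 = 3, so Saturday + 3 = Tuesday.

Tuesday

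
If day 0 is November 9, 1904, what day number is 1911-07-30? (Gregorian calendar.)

2454

Nov 9, 1904 → Nov 9, 1905: 365 days.
Nov 9, 1905 → Nov 9, 1906: 365 days.
Nov 9, 1906 → Nov 9, 1907: 365 days.
Nov 9, 1907 → Nov 9, 1908: 366 days (Feb 29, 1908 is in that span).
Nov 9, 1908 → Nov 9, 1909: 365 days.
Nov 9, 1909 → Nov 9, 1910: 365 days.
Nov 9, 1910 → Dec 9, 1910: 30 days (November has 30).
Dec 9, 1910 → Jan 9, 1911: 31 days (December has 31).
Jan 9, 1911 → Feb 9, 1911: 31 days (January has 31).
Feb 9, 1911 → Mar 9, 1911: 28 days (February has 28).
Mar 9, 1911 → Apr 9, 1911: 31 days (March has 31).
Apr 9, 1911 → May 9, 1911: 30 days (April has 30).
May 9, 1911 → Jun 9, 1911: 31 days (May has 31).
Jun 9, 1911 → Jul 9, 1911: 30 days (June has 30).
Jul 9, 1911 → Jul 30, 1911: 21 days.
Total: 2454 days.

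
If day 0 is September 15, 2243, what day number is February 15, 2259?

5632

Sep 15, 2243 → Sep 15, 2244: 366 days (Feb 29, 2244 is in that span).
Sep 15, 2244 → Sep 15, 2245: 365 days.
Sep 15, 2245 → Sep 15, 2246: 365 days.
Sep 15, 2246 → Sep 15, 2247: 365 days.
Sep 15, 2247 → Sep 15, 2248: 366 days (Feb 29, 2248 is in that span).
Sep 15, 2248 → Sep 15, 2249: 365 days.
Sep 15, 2249 → Sep 15, 2250: 365 days.
Sep 15, 2250 → Sep 15, 2251: 365 days.
Sep 15, 2251 → Sep 15, 2252: 366 days (Feb 29, 2252 is in that span).
Sep 15, 2252 → Sep 15, 2253: 365 days.
Sep 15, 2253 → Sep 15, 2254: 365 days.
Sep 15, 2254 → Sep 15, 2255: 365 days.
Sep 15, 2255 → Sep 15, 2256: 366 days (Feb 29, 2256 is in that span).
Sep 15, 2256 → Sep 15, 2257: 365 days.
Sep 15, 2257 → Sep 15, 2258: 365 days.
Sep 15, 2258 → Oct 15, 2258: 30 days (September has 30).
Oct 15, 2258 → Nov 15, 2258: 31 days (October has 31).
Nov 15, 2258 → Dec 15, 2258: 30 days (November has 30).
Dec 15, 2258 → Jan 15, 2259: 31 days (December has 31).
Jan 15, 2259 → Feb 15, 2259: 31 days.
Total: 5632 days.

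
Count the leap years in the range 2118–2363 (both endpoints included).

Multiples of 4 in [2118,2363]: 61.
Of those, multiples of 100: 2 (not leap unless ÷400).
Multiples of 400: 0.
Leap years = 61 − 2 + 0 = 59.

59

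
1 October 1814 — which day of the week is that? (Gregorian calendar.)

Doomsday rule: the anchor day for the 1800s is Friday. For year 14: 14÷12 = 1 r 2, and 2÷4 = 0, so 1+2+0 = 3.
Friday + 3 ≡ Monday — that's 1814's doomsday.
In October the doomsday date is Oct 10.
Oct 1 is 9 days before Oct 10; 9 mod 7 = 2, so Monday − 2 = Saturday.

Saturday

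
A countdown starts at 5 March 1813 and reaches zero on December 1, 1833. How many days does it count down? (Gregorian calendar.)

7576

Mar 5, 1813 → Mar 5, 1814: 365 days.
Mar 5, 1814 → Mar 5, 1815: 365 days.
Mar 5, 1815 → Mar 5, 1816: 366 days (Feb 29, 1816 is in that span).
Mar 5, 1816 → Mar 5, 1817: 365 days.
Mar 5, 1817 → Mar 5, 1818: 365 days.
Mar 5, 1818 → Mar 5, 1819: 365 days.
Mar 5, 1819 → Mar 5, 1820: 366 days (Feb 29, 1820 is in that span).
Mar 5, 1820 → Mar 5, 1821: 365 days.
Mar 5, 1821 → Mar 5, 1822: 365 days.
Mar 5, 1822 → Mar 5, 1823: 365 days.
Mar 5, 1823 → Mar 5, 1824: 366 days (Feb 29, 1824 is in that span).
Mar 5, 1824 → Mar 5, 1825: 365 days.
Mar 5, 1825 → Mar 5, 1826: 365 days.
Mar 5, 1826 → Mar 5, 1827: 365 days.
Mar 5, 1827 → Mar 5, 1828: 366 days (Feb 29, 1828 is in that span).
Mar 5, 1828 → Mar 5, 1829: 365 days.
Mar 5, 1829 → Mar 5, 1830: 365 days.
Mar 5, 1830 → Mar 5, 1831: 365 days.
Mar 5, 1831 → Mar 5, 1832: 366 days (Feb 29, 1832 is in that span).
Mar 5, 1832 → Mar 5, 1833: 365 days.
Mar 5, 1833 → Apr 5, 1833: 31 days (March has 31).
Apr 5, 1833 → May 5, 1833: 30 days (April has 30).
May 5, 1833 → Jun 5, 1833: 31 days (May has 31).
Jun 5, 1833 → Jul 5, 1833: 30 days (June has 30).
Jul 5, 1833 → Aug 5, 1833: 31 days (July has 31).
Aug 5, 1833 → Sep 5, 1833: 31 days (August has 31).
Sep 5, 1833 → Oct 5, 1833: 30 days (September has 30).
Oct 5, 1833 → Nov 5, 1833: 31 days (October has 31).
Nov 5, 1833 → Dec 1, 1833: 26 days.
Total: 7576 days.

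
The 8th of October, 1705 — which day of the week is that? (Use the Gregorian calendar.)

Thursday

Doomsday rule: the anchor day for the 1700s is Sunday. For year 05: 5÷12 = 0 r 5, and 5÷4 = 1, so 0+5+1 = 6.
Sunday + 6 ≡ Saturday — that's 1705's doomsday.
In October the doomsday date is Oct 10.
Oct 8 is 2 days before Oct 10; 2 mod 7 = 2, so Saturday − 2 = Thursday.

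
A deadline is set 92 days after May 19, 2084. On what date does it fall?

August 19, 2084

May has 31 days: +13 → Jun 1, 2084 (79 left).
Jun has 30 days: +30 → Jul 1, 2084 (49 left).
Jul has 31 days: +31 → Aug 1, 2084 (18 left).
+18 → Aug 19, 2084.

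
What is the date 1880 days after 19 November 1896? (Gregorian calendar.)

January 13, 1902

+365 (one year) → Nov 19, 1897 (1515 left).
+365 (one year) → Nov 19, 1898 (1150 left).
+365 (one year) → Nov 19, 1899 (785 left).
+365 (one year) → Nov 19, 1900 (420 left).
+365 (one year) → Nov 19, 1901 (55 left).
Nov has 30 days: +12 → Dec 1, 1901 (43 left).
Dec has 31 days: +31 → Jan 1, 1902 (12 left).
+12 → Jan 13, 1902.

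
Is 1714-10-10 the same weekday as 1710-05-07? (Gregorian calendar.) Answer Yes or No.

Yes

From May 7, 1710 to Oct 10, 1714 is 1617 days.
1617 mod 7 = 0, so they are the same weekday.
(May 7, 1710 is a Wednesday; Oct 10, 1714 is a Wednesday.)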